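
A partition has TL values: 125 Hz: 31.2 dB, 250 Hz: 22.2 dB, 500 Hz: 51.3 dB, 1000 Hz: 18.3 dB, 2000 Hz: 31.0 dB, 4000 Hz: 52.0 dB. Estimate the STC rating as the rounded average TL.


Given TL values at each frequency:
  125 Hz: 31.2 dB
  250 Hz: 22.2 dB
  500 Hz: 51.3 dB
  1000 Hz: 18.3 dB
  2000 Hz: 31.0 dB
  4000 Hz: 52.0 dB
Formula: STC ~ round(average of TL values)
Sum = 31.2 + 22.2 + 51.3 + 18.3 + 31.0 + 52.0 = 206.0
Average = 206.0 / 6 = 34.33
Rounded: 34

34


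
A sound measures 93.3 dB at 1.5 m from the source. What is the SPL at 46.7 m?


Given values:
  SPL1 = 93.3 dB, r1 = 1.5 m, r2 = 46.7 m
Formula: SPL2 = SPL1 - 20 * log10(r2 / r1)
Compute ratio: r2 / r1 = 46.7 / 1.5 = 31.1333
Compute log10: log10(31.1333) = 1.493225
Compute drop: 20 * 1.493225 = 29.8645
SPL2 = 93.3 - 29.8645 = 63.44

63.44 dB


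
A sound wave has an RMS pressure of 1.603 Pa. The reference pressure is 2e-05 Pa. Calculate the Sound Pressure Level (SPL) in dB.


Given values:
  p = 1.603 Pa
  p_ref = 2e-05 Pa
Formula: SPL = 20 * log10(p / p_ref)
Compute ratio: p / p_ref = 1.603 / 2e-05 = 80150
Compute log10: log10(80150) = 4.903904
Multiply: SPL = 20 * 4.903904 = 98.08

98.08 dB


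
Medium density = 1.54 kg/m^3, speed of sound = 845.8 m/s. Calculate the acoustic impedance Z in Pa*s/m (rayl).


Given values:
  rho = 1.54 kg/m^3
  c = 845.8 m/s
Formula: Z = rho * c
Z = 1.54 * 845.8
Z = 1302.53

1302.53 rayl


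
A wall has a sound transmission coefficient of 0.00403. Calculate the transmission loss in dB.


Given values:
  tau = 0.00403
Formula: TL = 10 * log10(1 / tau)
Compute 1 / tau = 1 / 0.00403 = 248.139
Compute log10(248.139) = 2.394695
TL = 10 * 2.394695 = 23.95

23.95 dB


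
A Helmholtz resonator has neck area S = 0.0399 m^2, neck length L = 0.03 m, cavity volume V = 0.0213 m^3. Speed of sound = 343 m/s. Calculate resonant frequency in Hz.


Given values:
  S = 0.0399 m^2, L = 0.03 m, V = 0.0213 m^3, c = 343 m/s
Formula: f = (c / (2*pi)) * sqrt(S / (V * L))
Compute V * L = 0.0213 * 0.03 = 0.000639
Compute S / (V * L) = 0.0399 / 0.000639 = 62.4413
Compute sqrt(62.4413) = 7.901981
Compute c / (2*pi) = 343 / 6.283185 = 54.590148
f = 54.590148 * 7.901981 = 431.37

431.37 Hz


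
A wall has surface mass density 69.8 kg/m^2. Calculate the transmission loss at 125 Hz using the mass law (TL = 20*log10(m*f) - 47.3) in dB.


Given values:
  m = 69.8 kg/m^2, f = 125 Hz
Formula: TL = 20 * log10(m * f) - 47.3
Compute m * f = 69.8 * 125 = 8725.0
Compute log10(8725.0) = 3.940765
Compute 20 * 3.940765 = 78.8153
TL = 78.8153 - 47.3 = 31.52

31.52 dB


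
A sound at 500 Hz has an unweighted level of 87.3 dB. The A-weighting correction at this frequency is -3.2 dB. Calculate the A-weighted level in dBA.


Given values:
  SPL = 87.3 dB
  A-weighting at 500 Hz = -3.2 dB
Formula: L_A = SPL + A_weight
L_A = 87.3 + (-3.2)
L_A = 84.1

84.1 dBA


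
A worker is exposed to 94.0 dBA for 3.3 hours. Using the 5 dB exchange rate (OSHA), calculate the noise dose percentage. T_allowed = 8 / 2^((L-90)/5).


Given values:
  L = 94.0 dBA, T = 3.3 hours
Formula: T_allowed = 8 / 2^((L - 90) / 5)
Compute exponent: (94.0 - 90) / 5 = 0.8
Compute 2^(0.8) = 1.741101
T_allowed = 8 / 1.741101 = 4.594794 hours
Dose = (T / T_allowed) * 100
Dose = (3.3 / 4.594794) * 100 = 71.82

71.82 %


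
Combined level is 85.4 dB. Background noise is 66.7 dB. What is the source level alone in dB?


Given values:
  L_total = 85.4 dB, L_bg = 66.7 dB
Formula: L_source = 10 * log10(10^(L_total/10) - 10^(L_bg/10))
Convert to linear:
  10^(85.4/10) = 346736850.4525
  10^(66.7/10) = 4677351.4129
Difference: 346736850.4525 - 4677351.4129 = 342059499.0396
L_source = 10 * log10(342059499.0396) = 85.34

85.34 dB


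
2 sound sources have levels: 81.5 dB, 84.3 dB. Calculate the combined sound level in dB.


Formula: L_total = 10 * log10( sum(10^(Li/10)) )
  Source 1: 10^(81.5/10) = 141253754.4623
  Source 2: 10^(84.3/10) = 269153480.3927
Sum of linear values = 410407234.855
L_total = 10 * log10(410407234.855) = 86.13

86.13 dB


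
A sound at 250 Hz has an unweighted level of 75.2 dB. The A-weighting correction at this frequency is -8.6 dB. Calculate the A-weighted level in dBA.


Given values:
  SPL = 75.2 dB
  A-weighting at 250 Hz = -8.6 dB
Formula: L_A = SPL + A_weight
L_A = 75.2 + (-8.6)
L_A = 66.6

66.6 dBA


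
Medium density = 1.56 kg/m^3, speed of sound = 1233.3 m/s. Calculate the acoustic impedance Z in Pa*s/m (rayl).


Given values:
  rho = 1.56 kg/m^3
  c = 1233.3 m/s
Formula: Z = rho * c
Z = 1.56 * 1233.3
Z = 1923.95

1923.95 rayl


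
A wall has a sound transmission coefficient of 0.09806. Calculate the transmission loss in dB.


Given values:
  tau = 0.09806
Formula: TL = 10 * log10(1 / tau)
Compute 1 / tau = 1 / 0.09806 = 10.1978
Compute log10(10.1978) = 1.008506
TL = 10 * 1.008506 = 10.09

10.09 dB


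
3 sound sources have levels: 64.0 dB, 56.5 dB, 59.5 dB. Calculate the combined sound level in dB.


Formula: L_total = 10 * log10( sum(10^(Li/10)) )
  Source 1: 10^(64.0/10) = 2511886.4315
  Source 2: 10^(56.5/10) = 446683.5922
  Source 3: 10^(59.5/10) = 891250.9381
Sum of linear values = 3849820.9618
L_total = 10 * log10(3849820.9618) = 65.85

65.85 dB


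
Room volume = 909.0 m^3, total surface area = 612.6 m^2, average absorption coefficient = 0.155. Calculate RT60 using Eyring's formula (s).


Given values:
  V = 909.0 m^3, S = 612.6 m^2, alpha = 0.155
Formula: RT60 = 0.161 * V / (-S * ln(1 - alpha))
Compute ln(1 - 0.155) = ln(0.845) = -0.168419
Denominator: -612.6 * -0.168419 = 103.1735
Numerator: 0.161 * 909.0 = 146.349
RT60 = 146.349 / 103.1735 = 1.418

1.418 s


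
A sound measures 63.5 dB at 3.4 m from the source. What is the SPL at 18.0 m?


Given values:
  SPL1 = 63.5 dB, r1 = 3.4 m, r2 = 18.0 m
Formula: SPL2 = SPL1 - 20 * log10(r2 / r1)
Compute ratio: r2 / r1 = 18.0 / 3.4 = 5.2941
Compute log10: log10(5.2941) = 0.723792
Compute drop: 20 * 0.723792 = 14.4758
SPL2 = 63.5 - 14.4758 = 49.02

49.02 dB


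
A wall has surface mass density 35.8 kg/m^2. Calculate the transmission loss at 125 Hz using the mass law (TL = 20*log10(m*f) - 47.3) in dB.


Given values:
  m = 35.8 kg/m^2, f = 125 Hz
Formula: TL = 20 * log10(m * f) - 47.3
Compute m * f = 35.8 * 125 = 4475.0
Compute log10(4475.0) = 3.650793
Compute 20 * 3.650793 = 73.0159
TL = 73.0159 - 47.3 = 25.72

25.72 dB


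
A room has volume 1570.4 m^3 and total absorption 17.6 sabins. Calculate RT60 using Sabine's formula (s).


Given values:
  V = 1570.4 m^3
  A = 17.6 sabins
Formula: RT60 = 0.161 * V / A
Numerator: 0.161 * 1570.4 = 252.8344
RT60 = 252.8344 / 17.6 = 14.366

14.366 s


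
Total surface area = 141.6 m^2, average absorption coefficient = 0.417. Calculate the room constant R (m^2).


Given values:
  S = 141.6 m^2, alpha = 0.417
Formula: R = S * alpha / (1 - alpha)
Numerator: 141.6 * 0.417 = 59.0472
Denominator: 1 - 0.417 = 0.583
R = 59.0472 / 0.583 = 101.28

101.28 m^2


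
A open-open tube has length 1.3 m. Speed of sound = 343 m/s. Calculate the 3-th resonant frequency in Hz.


Given values:
  Tube type: open-open, L = 1.3 m, c = 343 m/s, n = 3
Formula: f_n = n * c / (2 * L)
Compute 2 * L = 2 * 1.3 = 2.6
f = 3 * 343 / 2.6
f = 395.77

395.77 Hz


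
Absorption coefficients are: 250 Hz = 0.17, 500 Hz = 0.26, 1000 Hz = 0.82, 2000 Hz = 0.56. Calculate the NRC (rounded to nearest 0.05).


Given values:
  a_250 = 0.17, a_500 = 0.26
  a_1000 = 0.82, a_2000 = 0.56
Formula: NRC = (a250 + a500 + a1000 + a2000) / 4
Sum = 0.17 + 0.26 + 0.82 + 0.56 = 1.81
NRC = 1.81 / 4 = 0.4525
Rounded to nearest 0.05: 0.45

0.45


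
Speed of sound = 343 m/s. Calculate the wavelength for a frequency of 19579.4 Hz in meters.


Given values:
  c = 343 m/s, f = 19579.4 Hz
Formula: lambda = c / f
lambda = 343 / 19579.4
lambda = 0.0175

0.0175 m


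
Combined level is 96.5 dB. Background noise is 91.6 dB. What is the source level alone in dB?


Given values:
  L_total = 96.5 dB, L_bg = 91.6 dB
Formula: L_source = 10 * log10(10^(L_total/10) - 10^(L_bg/10))
Convert to linear:
  10^(96.5/10) = 4466835921.5096
  10^(91.6/10) = 1445439770.7459
Difference: 4466835921.5096 - 1445439770.7459 = 3021396150.7637
L_source = 10 * log10(3021396150.7637) = 94.8

94.8 dB


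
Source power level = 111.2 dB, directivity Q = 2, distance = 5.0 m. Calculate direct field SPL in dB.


Given values:
  Lw = 111.2 dB, Q = 2, r = 5.0 m
Formula: SPL = Lw + 10 * log10(Q / (4 * pi * r^2))
Compute 4 * pi * r^2 = 4 * pi * 5.0^2 = 314.1593
Compute Q / denom = 2 / 314.1593 = 0.0063662
Compute 10 * log10(0.0063662) = -21.9612
SPL = 111.2 + (-21.9612) = 89.24

89.24 dB


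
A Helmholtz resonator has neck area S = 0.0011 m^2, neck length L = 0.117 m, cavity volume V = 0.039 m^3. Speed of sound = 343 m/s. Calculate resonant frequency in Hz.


Given values:
  S = 0.0011 m^2, L = 0.117 m, V = 0.039 m^3, c = 343 m/s
Formula: f = (c / (2*pi)) * sqrt(S / (V * L))
Compute V * L = 0.039 * 0.117 = 0.004563
Compute S / (V * L) = 0.0011 / 0.004563 = 0.2411
Compute sqrt(0.2411) = 0.491019
Compute c / (2*pi) = 343 / 6.283185 = 54.590148
f = 54.590148 * 0.491019 = 26.8

26.8 Hz


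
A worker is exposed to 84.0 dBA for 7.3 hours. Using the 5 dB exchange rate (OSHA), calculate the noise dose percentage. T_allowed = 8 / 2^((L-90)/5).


Given values:
  L = 84.0 dBA, T = 7.3 hours
Formula: T_allowed = 8 / 2^((L - 90) / 5)
Compute exponent: (84.0 - 90) / 5 = -1.2
Compute 2^(-1.2) = 0.435275
T_allowed = 8 / 0.435275 = 18.379186 hours
Dose = (T / T_allowed) * 100
Dose = (7.3 / 18.379186) * 100 = 39.72

39.72 %


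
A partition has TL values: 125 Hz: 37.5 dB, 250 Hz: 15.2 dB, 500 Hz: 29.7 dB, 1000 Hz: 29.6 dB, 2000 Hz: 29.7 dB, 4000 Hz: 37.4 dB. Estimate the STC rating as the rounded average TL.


Given TL values at each frequency:
  125 Hz: 37.5 dB
  250 Hz: 15.2 dB
  500 Hz: 29.7 dB
  1000 Hz: 29.6 dB
  2000 Hz: 29.7 dB
  4000 Hz: 37.4 dB
Formula: STC ~ round(average of TL values)
Sum = 37.5 + 15.2 + 29.7 + 29.6 + 29.7 + 37.4 = 179.1
Average = 179.1 / 6 = 29.85
Rounded: 30

30


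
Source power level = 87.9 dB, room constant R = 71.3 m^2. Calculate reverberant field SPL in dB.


Given values:
  Lw = 87.9 dB, R = 71.3 m^2
Formula: SPL = Lw + 10 * log10(4 / R)
Compute 4 / R = 4 / 71.3 = 0.056101
Compute 10 * log10(0.056101) = -12.5103
SPL = 87.9 + (-12.5103) = 75.39

75.39 dB


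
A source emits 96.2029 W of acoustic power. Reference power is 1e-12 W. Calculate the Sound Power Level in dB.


Given values:
  W = 96.2029 W
  W_ref = 1e-12 W
Formula: SWL = 10 * log10(W / W_ref)
Compute ratio: W / W_ref = 96202900000000
Compute log10: log10(96202900000000) = 13.983188
Multiply: SWL = 10 * 13.983188 = 139.83

139.83 dB


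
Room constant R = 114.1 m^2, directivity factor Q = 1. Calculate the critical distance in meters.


Given values:
  R = 114.1 m^2, Q = 1
Formula: d_c = 0.141 * sqrt(Q * R)
Compute Q * R = 1 * 114.1 = 114.1
Compute sqrt(114.1) = 10.6818
d_c = 0.141 * 10.6818 = 1.506

1.506 m


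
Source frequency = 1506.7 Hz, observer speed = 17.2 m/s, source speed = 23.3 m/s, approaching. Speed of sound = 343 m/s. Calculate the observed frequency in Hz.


Given values:
  f_s = 1506.7 Hz, v_o = 17.2 m/s, v_s = 23.3 m/s
  Direction: approaching
Formula: f_o = f_s * (c + v_o) / (c - v_s)
Numerator: c + v_o = 343 + 17.2 = 360.2
Denominator: c - v_s = 343 - 23.3 = 319.7
f_o = 1506.7 * 360.2 / 319.7 = 1697.57

1697.57 Hz


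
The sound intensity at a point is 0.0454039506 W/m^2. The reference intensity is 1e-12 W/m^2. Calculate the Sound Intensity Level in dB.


Given values:
  I = 0.0454039506 W/m^2
  I_ref = 1e-12 W/m^2
Formula: SIL = 10 * log10(I / I_ref)
Compute ratio: I / I_ref = 45403950600
Compute log10: log10(45403950600) = 10.657094
Multiply: SIL = 10 * 10.657094 = 106.57

106.57 dB


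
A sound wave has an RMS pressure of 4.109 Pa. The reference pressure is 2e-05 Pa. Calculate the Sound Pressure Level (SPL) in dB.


Given values:
  p = 4.109 Pa
  p_ref = 2e-05 Pa
Formula: SPL = 20 * log10(p / p_ref)
Compute ratio: p / p_ref = 4.109 / 2e-05 = 205450
Compute log10: log10(205450) = 5.312706
Multiply: SPL = 20 * 5.312706 = 106.25

106.25 dB


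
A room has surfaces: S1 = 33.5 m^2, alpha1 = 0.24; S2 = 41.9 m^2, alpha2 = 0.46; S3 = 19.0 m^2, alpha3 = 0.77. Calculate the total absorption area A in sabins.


Given surfaces:
  Surface 1: 33.5 * 0.24 = 8.04
  Surface 2: 41.9 * 0.46 = 19.274
  Surface 3: 19.0 * 0.77 = 14.63
Formula: A = sum(Si * alpha_i)
A = 8.04 + 19.274 + 14.63
A = 41.94

41.94 sabins


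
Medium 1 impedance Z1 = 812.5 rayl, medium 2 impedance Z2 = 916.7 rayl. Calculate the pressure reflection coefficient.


Given values:
  Z1 = 812.5 rayl, Z2 = 916.7 rayl
Formula: R = (Z2 - Z1) / (Z2 + Z1)
Numerator: Z2 - Z1 = 916.7 - 812.5 = 104.2
Denominator: Z2 + Z1 = 916.7 + 812.5 = 1729.2
R = 104.2 / 1729.2 = 0.0603

0.0603


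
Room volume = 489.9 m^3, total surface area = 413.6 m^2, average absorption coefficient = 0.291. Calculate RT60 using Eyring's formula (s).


Given values:
  V = 489.9 m^3, S = 413.6 m^2, alpha = 0.291
Formula: RT60 = 0.161 * V / (-S * ln(1 - alpha))
Compute ln(1 - 0.291) = ln(0.709) = -0.3439
Denominator: -413.6 * -0.3439 = 142.237
Numerator: 0.161 * 489.9 = 78.8739
RT60 = 78.8739 / 142.237 = 0.555

0.555 s


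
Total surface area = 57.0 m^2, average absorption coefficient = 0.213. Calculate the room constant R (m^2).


Given values:
  S = 57.0 m^2, alpha = 0.213
Formula: R = S * alpha / (1 - alpha)
Numerator: 57.0 * 0.213 = 12.141
Denominator: 1 - 0.213 = 0.787
R = 12.141 / 0.787 = 15.43

15.43 m^2


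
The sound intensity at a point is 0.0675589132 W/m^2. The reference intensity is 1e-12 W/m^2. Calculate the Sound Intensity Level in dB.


Given values:
  I = 0.0675589132 W/m^2
  I_ref = 1e-12 W/m^2
Formula: SIL = 10 * log10(I / I_ref)
Compute ratio: I / I_ref = 67558913200
Compute log10: log10(67558913200) = 10.829683
Multiply: SIL = 10 * 10.829683 = 108.3

108.3 dB


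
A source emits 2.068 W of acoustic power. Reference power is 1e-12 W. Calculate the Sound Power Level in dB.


Given values:
  W = 2.068 W
  W_ref = 1e-12 W
Formula: SWL = 10 * log10(W / W_ref)
Compute ratio: W / W_ref = 2068000000000
Compute log10: log10(2068000000000) = 12.315551
Multiply: SWL = 10 * 12.315551 = 123.16

123.16 dB


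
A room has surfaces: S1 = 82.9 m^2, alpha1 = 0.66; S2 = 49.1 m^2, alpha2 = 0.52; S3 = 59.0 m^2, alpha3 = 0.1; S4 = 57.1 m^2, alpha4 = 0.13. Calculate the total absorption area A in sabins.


Given surfaces:
  Surface 1: 82.9 * 0.66 = 54.714
  Surface 2: 49.1 * 0.52 = 25.532
  Surface 3: 59.0 * 0.1 = 5.9
  Surface 4: 57.1 * 0.13 = 7.423
Formula: A = sum(Si * alpha_i)
A = 54.714 + 25.532 + 5.9 + 7.423
A = 93.57

93.57 sabins


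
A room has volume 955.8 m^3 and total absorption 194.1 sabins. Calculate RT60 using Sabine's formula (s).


Given values:
  V = 955.8 m^3
  A = 194.1 sabins
Formula: RT60 = 0.161 * V / A
Numerator: 0.161 * 955.8 = 153.8838
RT60 = 153.8838 / 194.1 = 0.793

0.793 s


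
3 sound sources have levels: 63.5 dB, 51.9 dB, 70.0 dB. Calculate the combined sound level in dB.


Formula: L_total = 10 * log10( sum(10^(Li/10)) )
  Source 1: 10^(63.5/10) = 2238721.1386
  Source 2: 10^(51.9/10) = 154881.6619
  Source 3: 10^(70.0/10) = 10000000.0
Sum of linear values = 12393602.8005
L_total = 10 * log10(12393602.8005) = 70.93

70.93 dB


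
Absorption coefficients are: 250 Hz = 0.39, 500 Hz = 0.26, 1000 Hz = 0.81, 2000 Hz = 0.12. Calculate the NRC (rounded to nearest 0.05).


Given values:
  a_250 = 0.39, a_500 = 0.26
  a_1000 = 0.81, a_2000 = 0.12
Formula: NRC = (a250 + a500 + a1000 + a2000) / 4
Sum = 0.39 + 0.26 + 0.81 + 0.12 = 1.58
NRC = 1.58 / 4 = 0.395
Rounded to nearest 0.05: 0.4

0.4


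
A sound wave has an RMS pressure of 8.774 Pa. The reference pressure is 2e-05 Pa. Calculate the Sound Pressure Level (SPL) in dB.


Given values:
  p = 8.774 Pa
  p_ref = 2e-05 Pa
Formula: SPL = 20 * log10(p / p_ref)
Compute ratio: p / p_ref = 8.774 / 2e-05 = 438700
Compute log10: log10(438700) = 5.642168
Multiply: SPL = 20 * 5.642168 = 112.84

112.84 dB


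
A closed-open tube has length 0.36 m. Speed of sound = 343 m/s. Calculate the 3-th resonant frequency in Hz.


Given values:
  Tube type: closed-open, L = 0.36 m, c = 343 m/s, n = 3
Formula: f_n = (2n - 1) * c / (4 * L)
Compute 2n - 1 = 2*3 - 1 = 5
Compute 4 * L = 4 * 0.36 = 1.44
f = 5 * 343 / 1.44
f = 1190.97

1190.97 Hz


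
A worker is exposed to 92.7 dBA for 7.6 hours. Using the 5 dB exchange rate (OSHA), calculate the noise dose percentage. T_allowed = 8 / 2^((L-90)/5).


Given values:
  L = 92.7 dBA, T = 7.6 hours
Formula: T_allowed = 8 / 2^((L - 90) / 5)
Compute exponent: (92.7 - 90) / 5 = 0.54
Compute 2^(0.54) = 1.453973
T_allowed = 8 / 1.453973 = 5.502165 hours
Dose = (T / T_allowed) * 100
Dose = (7.6 / 5.502165) * 100 = 138.13

138.13 %


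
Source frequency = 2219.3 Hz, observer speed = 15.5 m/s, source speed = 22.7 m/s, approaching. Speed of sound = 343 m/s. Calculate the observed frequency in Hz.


Given values:
  f_s = 2219.3 Hz, v_o = 15.5 m/s, v_s = 22.7 m/s
  Direction: approaching
Formula: f_o = f_s * (c + v_o) / (c - v_s)
Numerator: c + v_o = 343 + 15.5 = 358.5
Denominator: c - v_s = 343 - 22.7 = 320.3
f_o = 2219.3 * 358.5 / 320.3 = 2483.98

2483.98 Hz


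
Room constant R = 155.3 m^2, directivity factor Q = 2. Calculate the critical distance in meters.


Given values:
  R = 155.3 m^2, Q = 2
Formula: d_c = 0.141 * sqrt(Q * R)
Compute Q * R = 2 * 155.3 = 310.6
Compute sqrt(310.6) = 17.6238
d_c = 0.141 * 17.6238 = 2.485

2.485 m


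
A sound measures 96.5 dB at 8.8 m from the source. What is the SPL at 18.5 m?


Given values:
  SPL1 = 96.5 dB, r1 = 8.8 m, r2 = 18.5 m
Formula: SPL2 = SPL1 - 20 * log10(r2 / r1)
Compute ratio: r2 / r1 = 18.5 / 8.8 = 2.1023
Compute log10: log10(2.1023) = 0.322695
Compute drop: 20 * 0.322695 = 6.4539
SPL2 = 96.5 - 6.4539 = 90.05

90.05 dB


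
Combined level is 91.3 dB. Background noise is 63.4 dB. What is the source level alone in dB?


Given values:
  L_total = 91.3 dB, L_bg = 63.4 dB
Formula: L_source = 10 * log10(10^(L_total/10) - 10^(L_bg/10))
Convert to linear:
  10^(91.3/10) = 1348962882.5917
  10^(63.4/10) = 2187761.6239
Difference: 1348962882.5917 - 2187761.6239 = 1346775120.9678
L_source = 10 * log10(1346775120.9678) = 91.29

91.29 dB


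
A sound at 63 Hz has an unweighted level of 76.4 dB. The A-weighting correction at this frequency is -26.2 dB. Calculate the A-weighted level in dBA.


Given values:
  SPL = 76.4 dB
  A-weighting at 63 Hz = -26.2 dB
Formula: L_A = SPL + A_weight
L_A = 76.4 + (-26.2)
L_A = 50.2

50.2 dBA


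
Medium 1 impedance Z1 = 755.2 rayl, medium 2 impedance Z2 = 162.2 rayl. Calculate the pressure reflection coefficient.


Given values:
  Z1 = 755.2 rayl, Z2 = 162.2 rayl
Formula: R = (Z2 - Z1) / (Z2 + Z1)
Numerator: Z2 - Z1 = 162.2 - 755.2 = -593.0
Denominator: Z2 + Z1 = 162.2 + 755.2 = 917.4
R = -593.0 / 917.4 = -0.6464

-0.6464


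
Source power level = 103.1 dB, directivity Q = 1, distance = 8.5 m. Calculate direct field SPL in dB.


Given values:
  Lw = 103.1 dB, Q = 1, r = 8.5 m
Formula: SPL = Lw + 10 * log10(Q / (4 * pi * r^2))
Compute 4 * pi * r^2 = 4 * pi * 8.5^2 = 907.9203
Compute Q / denom = 1 / 907.9203 = 0.00110142
Compute 10 * log10(0.00110142) = -29.5805
SPL = 103.1 + (-29.5805) = 73.52

73.52 dB


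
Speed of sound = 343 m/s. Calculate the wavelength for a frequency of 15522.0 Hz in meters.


Given values:
  c = 343 m/s, f = 15522.0 Hz
Formula: lambda = c / f
lambda = 343 / 15522.0
lambda = 0.0221

0.0221 m


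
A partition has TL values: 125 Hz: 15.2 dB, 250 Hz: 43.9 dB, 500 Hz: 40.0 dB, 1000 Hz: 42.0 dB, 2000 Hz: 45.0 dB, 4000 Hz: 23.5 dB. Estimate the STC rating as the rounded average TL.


Given TL values at each frequency:
  125 Hz: 15.2 dB
  250 Hz: 43.9 dB
  500 Hz: 40.0 dB
  1000 Hz: 42.0 dB
  2000 Hz: 45.0 dB
  4000 Hz: 23.5 dB
Formula: STC ~ round(average of TL values)
Sum = 15.2 + 43.9 + 40.0 + 42.0 + 45.0 + 23.5 = 209.6
Average = 209.6 / 6 = 34.93
Rounded: 35

35


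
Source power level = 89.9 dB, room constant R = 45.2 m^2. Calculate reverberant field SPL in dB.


Given values:
  Lw = 89.9 dB, R = 45.2 m^2
Formula: SPL = Lw + 10 * log10(4 / R)
Compute 4 / R = 4 / 45.2 = 0.088496
Compute 10 * log10(0.088496) = -10.5308
SPL = 89.9 + (-10.5308) = 79.37

79.37 dB


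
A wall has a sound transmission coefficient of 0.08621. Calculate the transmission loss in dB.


Given values:
  tau = 0.08621
Formula: TL = 10 * log10(1 / tau)
Compute 1 / tau = 1 / 0.08621 = 11.5996
Compute log10(11.5996) = 1.064443
TL = 10 * 1.064443 = 10.64

10.64 dB


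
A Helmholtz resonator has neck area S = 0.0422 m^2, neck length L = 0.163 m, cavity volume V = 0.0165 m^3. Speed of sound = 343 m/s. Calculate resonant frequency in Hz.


Given values:
  S = 0.0422 m^2, L = 0.163 m, V = 0.0165 m^3, c = 343 m/s
Formula: f = (c / (2*pi)) * sqrt(S / (V * L))
Compute V * L = 0.0165 * 0.163 = 0.0026895
Compute S / (V * L) = 0.0422 / 0.0026895 = 15.6906
Compute sqrt(15.6906) = 3.961136
Compute c / (2*pi) = 343 / 6.283185 = 54.590148
f = 54.590148 * 3.961136 = 216.24

216.24 Hz


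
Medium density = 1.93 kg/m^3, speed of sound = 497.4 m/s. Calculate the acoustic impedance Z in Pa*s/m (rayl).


Given values:
  rho = 1.93 kg/m^3
  c = 497.4 m/s
Formula: Z = rho * c
Z = 1.93 * 497.4
Z = 959.98

959.98 rayl


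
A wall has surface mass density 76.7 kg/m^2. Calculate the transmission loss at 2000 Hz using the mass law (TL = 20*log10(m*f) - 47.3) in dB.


Given values:
  m = 76.7 kg/m^2, f = 2000 Hz
Formula: TL = 20 * log10(m * f) - 47.3
Compute m * f = 76.7 * 2000 = 153400.0
Compute log10(153400.0) = 5.185825
Compute 20 * 5.185825 = 103.7165
TL = 103.7165 - 47.3 = 56.42

56.42 dB


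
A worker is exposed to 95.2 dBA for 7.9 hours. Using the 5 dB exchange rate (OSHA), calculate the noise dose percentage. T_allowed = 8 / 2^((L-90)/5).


Given values:
  L = 95.2 dBA, T = 7.9 hours
Formula: T_allowed = 8 / 2^((L - 90) / 5)
Compute exponent: (95.2 - 90) / 5 = 1.04
Compute 2^(1.04) = 2.056228
T_allowed = 8 / 2.056228 = 3.890619 hours
Dose = (T / T_allowed) * 100
Dose = (7.9 / 3.890619) * 100 = 203.05

203.05 %


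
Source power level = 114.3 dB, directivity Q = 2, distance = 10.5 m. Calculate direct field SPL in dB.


Given values:
  Lw = 114.3 dB, Q = 2, r = 10.5 m
Formula: SPL = Lw + 10 * log10(Q / (4 * pi * r^2))
Compute 4 * pi * r^2 = 4 * pi * 10.5^2 = 1385.4424
Compute Q / denom = 2 / 1385.4424 = 0.00144358
Compute 10 * log10(0.00144358) = -28.4056
SPL = 114.3 + (-28.4056) = 85.89

85.89 dB


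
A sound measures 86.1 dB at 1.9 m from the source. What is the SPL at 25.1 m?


Given values:
  SPL1 = 86.1 dB, r1 = 1.9 m, r2 = 25.1 m
Formula: SPL2 = SPL1 - 20 * log10(r2 / r1)
Compute ratio: r2 / r1 = 25.1 / 1.9 = 13.2105
Compute log10: log10(13.2105) = 1.120919
Compute drop: 20 * 1.120919 = 22.4184
SPL2 = 86.1 - 22.4184 = 63.68

63.68 dB


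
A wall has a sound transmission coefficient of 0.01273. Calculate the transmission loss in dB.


Given values:
  tau = 0.01273
Formula: TL = 10 * log10(1 / tau)
Compute 1 / tau = 1 / 0.01273 = 78.5546
Compute log10(78.5546) = 1.895172
TL = 10 * 1.895172 = 18.95

18.95 dB


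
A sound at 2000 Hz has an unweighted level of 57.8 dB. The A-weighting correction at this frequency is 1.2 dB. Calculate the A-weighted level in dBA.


Given values:
  SPL = 57.8 dB
  A-weighting at 2000 Hz = 1.2 dB
Formula: L_A = SPL + A_weight
L_A = 57.8 + (1.2)
L_A = 59.0

59.0 dBA


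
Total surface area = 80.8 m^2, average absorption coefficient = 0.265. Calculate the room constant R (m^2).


Given values:
  S = 80.8 m^2, alpha = 0.265
Formula: R = S * alpha / (1 - alpha)
Numerator: 80.8 * 0.265 = 21.412
Denominator: 1 - 0.265 = 0.735
R = 21.412 / 0.735 = 29.13

29.13 m^2


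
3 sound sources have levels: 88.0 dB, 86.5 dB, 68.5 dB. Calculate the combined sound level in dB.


Formula: L_total = 10 * log10( sum(10^(Li/10)) )
  Source 1: 10^(88.0/10) = 630957344.4802
  Source 2: 10^(86.5/10) = 446683592.151
  Source 3: 10^(68.5/10) = 7079457.8438
Sum of linear values = 1084720394.475
L_total = 10 * log10(1084720394.475) = 90.35

90.35 dB


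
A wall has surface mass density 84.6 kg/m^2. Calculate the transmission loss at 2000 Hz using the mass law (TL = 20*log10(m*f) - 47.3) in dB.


Given values:
  m = 84.6 kg/m^2, f = 2000 Hz
Formula: TL = 20 * log10(m * f) - 47.3
Compute m * f = 84.6 * 2000 = 169200.0
Compute log10(169200.0) = 5.2284
Compute 20 * 5.2284 = 104.568
TL = 104.568 - 47.3 = 57.27

57.27 dB


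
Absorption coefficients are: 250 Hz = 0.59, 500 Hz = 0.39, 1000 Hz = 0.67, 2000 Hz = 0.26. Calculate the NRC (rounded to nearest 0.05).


Given values:
  a_250 = 0.59, a_500 = 0.39
  a_1000 = 0.67, a_2000 = 0.26
Formula: NRC = (a250 + a500 + a1000 + a2000) / 4
Sum = 0.59 + 0.39 + 0.67 + 0.26 = 1.91
NRC = 1.91 / 4 = 0.4775
Rounded to nearest 0.05: 0.5

0.5


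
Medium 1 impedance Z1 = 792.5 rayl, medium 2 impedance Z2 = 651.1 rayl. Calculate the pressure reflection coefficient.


Given values:
  Z1 = 792.5 rayl, Z2 = 651.1 rayl
Formula: R = (Z2 - Z1) / (Z2 + Z1)
Numerator: Z2 - Z1 = 651.1 - 792.5 = -141.4
Denominator: Z2 + Z1 = 651.1 + 792.5 = 1443.6
R = -141.4 / 1443.6 = -0.0979

-0.0979


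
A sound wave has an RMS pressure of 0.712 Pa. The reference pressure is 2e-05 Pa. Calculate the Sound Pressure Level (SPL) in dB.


Given values:
  p = 0.712 Pa
  p_ref = 2e-05 Pa
Formula: SPL = 20 * log10(p / p_ref)
Compute ratio: p / p_ref = 0.712 / 2e-05 = 35600
Compute log10: log10(35600) = 4.55145
Multiply: SPL = 20 * 4.55145 = 91.03

91.03 dB


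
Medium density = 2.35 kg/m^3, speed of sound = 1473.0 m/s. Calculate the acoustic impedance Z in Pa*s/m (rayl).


Given values:
  rho = 2.35 kg/m^3
  c = 1473.0 m/s
Formula: Z = rho * c
Z = 2.35 * 1473.0
Z = 3461.55

3461.55 rayl


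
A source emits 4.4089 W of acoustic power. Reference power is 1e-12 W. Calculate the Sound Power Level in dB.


Given values:
  W = 4.4089 W
  W_ref = 1e-12 W
Formula: SWL = 10 * log10(W / W_ref)
Compute ratio: W / W_ref = 4408900000000
Compute log10: log10(4408900000000) = 12.64433
Multiply: SWL = 10 * 12.64433 = 126.44

126.44 dB


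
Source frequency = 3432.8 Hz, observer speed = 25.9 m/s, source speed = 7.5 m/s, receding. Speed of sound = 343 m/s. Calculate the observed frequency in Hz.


Given values:
  f_s = 3432.8 Hz, v_o = 25.9 m/s, v_s = 7.5 m/s
  Direction: receding
Formula: f_o = f_s * (c - v_o) / (c + v_s)
Numerator: c - v_o = 343 - 25.9 = 317.1
Denominator: c + v_s = 343 + 7.5 = 350.5
f_o = 3432.8 * 317.1 / 350.5 = 3105.68

3105.68 Hz


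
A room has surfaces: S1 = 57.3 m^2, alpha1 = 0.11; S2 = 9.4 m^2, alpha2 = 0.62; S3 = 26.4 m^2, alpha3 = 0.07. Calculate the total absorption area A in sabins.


Given surfaces:
  Surface 1: 57.3 * 0.11 = 6.303
  Surface 2: 9.4 * 0.62 = 5.828
  Surface 3: 26.4 * 0.07 = 1.848
Formula: A = sum(Si * alpha_i)
A = 6.303 + 5.828 + 1.848
A = 13.98

13.98 sabins


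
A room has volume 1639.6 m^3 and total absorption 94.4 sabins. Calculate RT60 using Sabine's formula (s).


Given values:
  V = 1639.6 m^3
  A = 94.4 sabins
Formula: RT60 = 0.161 * V / A
Numerator: 0.161 * 1639.6 = 263.9756
RT60 = 263.9756 / 94.4 = 2.796

2.796 s


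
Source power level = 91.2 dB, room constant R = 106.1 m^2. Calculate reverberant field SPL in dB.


Given values:
  Lw = 91.2 dB, R = 106.1 m^2
Formula: SPL = Lw + 10 * log10(4 / R)
Compute 4 / R = 4 / 106.1 = 0.0377
Compute 10 * log10(0.0377) = -14.2366
SPL = 91.2 + (-14.2366) = 76.96

76.96 dB


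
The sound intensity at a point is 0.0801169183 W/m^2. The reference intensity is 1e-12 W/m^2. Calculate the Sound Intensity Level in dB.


Given values:
  I = 0.0801169183 W/m^2
  I_ref = 1e-12 W/m^2
Formula: SIL = 10 * log10(I / I_ref)
Compute ratio: I / I_ref = 80116918300
Compute log10: log10(80116918300) = 10.903724
Multiply: SIL = 10 * 10.903724 = 109.04

109.04 dB


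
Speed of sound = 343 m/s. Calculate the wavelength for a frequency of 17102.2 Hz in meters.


Given values:
  c = 343 m/s, f = 17102.2 Hz
Formula: lambda = c / f
lambda = 343 / 17102.2
lambda = 0.0201

0.0201 m


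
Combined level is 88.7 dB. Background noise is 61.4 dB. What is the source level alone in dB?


Given values:
  L_total = 88.7 dB, L_bg = 61.4 dB
Formula: L_source = 10 * log10(10^(L_total/10) - 10^(L_bg/10))
Convert to linear:
  10^(88.7/10) = 741310241.3009
  10^(61.4/10) = 1380384.2646
Difference: 741310241.3009 - 1380384.2646 = 739929857.0363
L_source = 10 * log10(739929857.0363) = 88.69

88.69 dB


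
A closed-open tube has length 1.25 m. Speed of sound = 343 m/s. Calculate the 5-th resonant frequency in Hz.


Given values:
  Tube type: closed-open, L = 1.25 m, c = 343 m/s, n = 5
Formula: f_n = (2n - 1) * c / (4 * L)
Compute 2n - 1 = 2*5 - 1 = 9
Compute 4 * L = 4 * 1.25 = 5.0
f = 9 * 343 / 5.0
f = 617.4

617.4 Hz


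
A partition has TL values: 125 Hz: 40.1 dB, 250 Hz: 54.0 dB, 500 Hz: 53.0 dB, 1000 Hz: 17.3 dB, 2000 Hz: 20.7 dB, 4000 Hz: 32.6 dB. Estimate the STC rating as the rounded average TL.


Given TL values at each frequency:
  125 Hz: 40.1 dB
  250 Hz: 54.0 dB
  500 Hz: 53.0 dB
  1000 Hz: 17.3 dB
  2000 Hz: 20.7 dB
  4000 Hz: 32.6 dB
Formula: STC ~ round(average of TL values)
Sum = 40.1 + 54.0 + 53.0 + 17.3 + 20.7 + 32.6 = 217.7
Average = 217.7 / 6 = 36.28
Rounded: 36

36


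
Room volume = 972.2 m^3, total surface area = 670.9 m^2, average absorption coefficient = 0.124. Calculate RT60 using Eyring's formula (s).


Given values:
  V = 972.2 m^3, S = 670.9 m^2, alpha = 0.124
Formula: RT60 = 0.161 * V / (-S * ln(1 - alpha))
Compute ln(1 - 0.124) = ln(0.876) = -0.132389
Denominator: -670.9 * -0.132389 = 88.8198
Numerator: 0.161 * 972.2 = 156.5242
RT60 = 156.5242 / 88.8198 = 1.762

1.762 s


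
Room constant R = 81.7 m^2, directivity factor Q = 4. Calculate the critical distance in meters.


Given values:
  R = 81.7 m^2, Q = 4
Formula: d_c = 0.141 * sqrt(Q * R)
Compute Q * R = 4 * 81.7 = 326.8
Compute sqrt(326.8) = 18.0776
d_c = 0.141 * 18.0776 = 2.549

2.549 m


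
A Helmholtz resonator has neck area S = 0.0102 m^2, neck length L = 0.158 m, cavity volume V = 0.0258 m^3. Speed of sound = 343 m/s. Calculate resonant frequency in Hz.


Given values:
  S = 0.0102 m^2, L = 0.158 m, V = 0.0258 m^3, c = 343 m/s
Formula: f = (c / (2*pi)) * sqrt(S / (V * L))
Compute V * L = 0.0258 * 0.158 = 0.0040764
Compute S / (V * L) = 0.0102 / 0.0040764 = 2.5022
Compute sqrt(2.5022) = 1.581834
Compute c / (2*pi) = 343 / 6.283185 = 54.590148
f = 54.590148 * 1.581834 = 86.35

86.35 Hz


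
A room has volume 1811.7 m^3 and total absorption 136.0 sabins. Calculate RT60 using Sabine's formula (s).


Given values:
  V = 1811.7 m^3
  A = 136.0 sabins
Formula: RT60 = 0.161 * V / A
Numerator: 0.161 * 1811.7 = 291.6837
RT60 = 291.6837 / 136.0 = 2.145

2.145 s


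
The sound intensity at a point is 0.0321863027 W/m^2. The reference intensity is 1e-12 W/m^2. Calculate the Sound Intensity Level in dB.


Given values:
  I = 0.0321863027 W/m^2
  I_ref = 1e-12 W/m^2
Formula: SIL = 10 * log10(I / I_ref)
Compute ratio: I / I_ref = 32186302700
Compute log10: log10(32186302700) = 10.507671
Multiply: SIL = 10 * 10.507671 = 105.08

105.08 dB


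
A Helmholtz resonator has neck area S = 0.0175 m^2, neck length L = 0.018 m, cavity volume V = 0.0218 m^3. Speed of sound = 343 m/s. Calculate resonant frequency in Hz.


Given values:
  S = 0.0175 m^2, L = 0.018 m, V = 0.0218 m^3, c = 343 m/s
Formula: f = (c / (2*pi)) * sqrt(S / (V * L))
Compute V * L = 0.0218 * 0.018 = 0.0003924
Compute S / (V * L) = 0.0175 / 0.0003924 = 44.5973
Compute sqrt(44.5973) = 6.678121
Compute c / (2*pi) = 343 / 6.283185 = 54.590148
f = 54.590148 * 6.678121 = 364.56

364.56 Hz


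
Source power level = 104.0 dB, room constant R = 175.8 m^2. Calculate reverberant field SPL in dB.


Given values:
  Lw = 104.0 dB, R = 175.8 m^2
Formula: SPL = Lw + 10 * log10(4 / R)
Compute 4 / R = 4 / 175.8 = 0.022753
Compute 10 * log10(0.022753) = -16.4296
SPL = 104.0 + (-16.4296) = 87.57

87.57 dB


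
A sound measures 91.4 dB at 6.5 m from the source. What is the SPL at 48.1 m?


Given values:
  SPL1 = 91.4 dB, r1 = 6.5 m, r2 = 48.1 m
Formula: SPL2 = SPL1 - 20 * log10(r2 / r1)
Compute ratio: r2 / r1 = 48.1 / 6.5 = 7.4
Compute log10: log10(7.4) = 0.869232
Compute drop: 20 * 0.869232 = 17.3846
SPL2 = 91.4 - 17.3846 = 74.02

74.02 dB


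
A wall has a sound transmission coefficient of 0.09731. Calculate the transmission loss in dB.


Given values:
  tau = 0.09731
Formula: TL = 10 * log10(1 / tau)
Compute 1 / tau = 1 / 0.09731 = 10.2764
Compute log10(10.2764) = 1.011841
TL = 10 * 1.011841 = 10.12

10.12 dB


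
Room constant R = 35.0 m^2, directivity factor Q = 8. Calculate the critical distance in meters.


Given values:
  R = 35.0 m^2, Q = 8
Formula: d_c = 0.141 * sqrt(Q * R)
Compute Q * R = 8 * 35.0 = 280.0
Compute sqrt(280.0) = 16.7332
d_c = 0.141 * 16.7332 = 2.359

2.359 m


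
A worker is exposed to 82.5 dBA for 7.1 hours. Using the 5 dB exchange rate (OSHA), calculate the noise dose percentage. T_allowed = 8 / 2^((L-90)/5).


Given values:
  L = 82.5 dBA, T = 7.1 hours
Formula: T_allowed = 8 / 2^((L - 90) / 5)
Compute exponent: (82.5 - 90) / 5 = -1.5
Compute 2^(-1.5) = 0.353553
T_allowed = 8 / 0.353553 = 22.627442 hours
Dose = (T / T_allowed) * 100
Dose = (7.1 / 22.627442) * 100 = 31.38

31.38 %


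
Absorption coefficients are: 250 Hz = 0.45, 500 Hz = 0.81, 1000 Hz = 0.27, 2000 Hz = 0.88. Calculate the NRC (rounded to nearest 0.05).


Given values:
  a_250 = 0.45, a_500 = 0.81
  a_1000 = 0.27, a_2000 = 0.88
Formula: NRC = (a250 + a500 + a1000 + a2000) / 4
Sum = 0.45 + 0.81 + 0.27 + 0.88 = 2.41
NRC = 2.41 / 4 = 0.6025
Rounded to nearest 0.05: 0.6

0.6


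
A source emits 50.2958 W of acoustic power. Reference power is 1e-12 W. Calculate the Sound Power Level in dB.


Given values:
  W = 50.2958 W
  W_ref = 1e-12 W
Formula: SWL = 10 * log10(W / W_ref)
Compute ratio: W / W_ref = 50295800000000
Compute log10: log10(50295800000000) = 13.701532
Multiply: SWL = 10 * 13.701532 = 137.02

137.02 dB


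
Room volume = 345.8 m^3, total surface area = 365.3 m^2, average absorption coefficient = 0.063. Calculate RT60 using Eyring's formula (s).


Given values:
  V = 345.8 m^3, S = 365.3 m^2, alpha = 0.063
Formula: RT60 = 0.161 * V / (-S * ln(1 - alpha))
Compute ln(1 - 0.063) = ln(0.937) = -0.065072
Denominator: -365.3 * -0.065072 = 23.7708
Numerator: 0.161 * 345.8 = 55.6738
RT60 = 55.6738 / 23.7708 = 2.342

2.342 s


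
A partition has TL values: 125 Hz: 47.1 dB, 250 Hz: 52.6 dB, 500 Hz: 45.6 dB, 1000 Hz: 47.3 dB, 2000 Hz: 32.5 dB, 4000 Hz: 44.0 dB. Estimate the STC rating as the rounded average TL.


Given TL values at each frequency:
  125 Hz: 47.1 dB
  250 Hz: 52.6 dB
  500 Hz: 45.6 dB
  1000 Hz: 47.3 dB
  2000 Hz: 32.5 dB
  4000 Hz: 44.0 dB
Formula: STC ~ round(average of TL values)
Sum = 47.1 + 52.6 + 45.6 + 47.3 + 32.5 + 44.0 = 269.1
Average = 269.1 / 6 = 44.85
Rounded: 45

45


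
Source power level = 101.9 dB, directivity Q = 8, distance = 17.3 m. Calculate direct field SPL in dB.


Given values:
  Lw = 101.9 dB, Q = 8, r = 17.3 m
Formula: SPL = Lw + 10 * log10(Q / (4 * pi * r^2))
Compute 4 * pi * r^2 = 4 * pi * 17.3^2 = 3760.9891
Compute Q / denom = 8 / 3760.9891 = 0.0021271
Compute 10 * log10(0.0021271) = -26.7221
SPL = 101.9 + (-26.7221) = 75.18

75.18 dB


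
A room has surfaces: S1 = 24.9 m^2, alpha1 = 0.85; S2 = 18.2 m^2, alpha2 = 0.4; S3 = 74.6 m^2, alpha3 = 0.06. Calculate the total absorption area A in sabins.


Given surfaces:
  Surface 1: 24.9 * 0.85 = 21.165
  Surface 2: 18.2 * 0.4 = 7.28
  Surface 3: 74.6 * 0.06 = 4.476
Formula: A = sum(Si * alpha_i)
A = 21.165 + 7.28 + 4.476
A = 32.92

32.92 sabins


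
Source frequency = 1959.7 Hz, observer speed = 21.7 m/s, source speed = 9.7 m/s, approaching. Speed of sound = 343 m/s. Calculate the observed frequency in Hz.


Given values:
  f_s = 1959.7 Hz, v_o = 21.7 m/s, v_s = 9.7 m/s
  Direction: approaching
Formula: f_o = f_s * (c + v_o) / (c - v_s)
Numerator: c + v_o = 343 + 21.7 = 364.7
Denominator: c - v_s = 343 - 9.7 = 333.3
f_o = 1959.7 * 364.7 / 333.3 = 2144.32

2144.32 Hz


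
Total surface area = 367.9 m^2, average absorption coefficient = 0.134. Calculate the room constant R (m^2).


Given values:
  S = 367.9 m^2, alpha = 0.134
Formula: R = S * alpha / (1 - alpha)
Numerator: 367.9 * 0.134 = 49.2986
Denominator: 1 - 0.134 = 0.866
R = 49.2986 / 0.866 = 56.93

56.93 m^2


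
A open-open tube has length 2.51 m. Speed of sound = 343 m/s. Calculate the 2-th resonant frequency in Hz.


Given values:
  Tube type: open-open, L = 2.51 m, c = 343 m/s, n = 2
Formula: f_n = n * c / (2 * L)
Compute 2 * L = 2 * 2.51 = 5.02
f = 2 * 343 / 5.02
f = 136.65

136.65 Hz


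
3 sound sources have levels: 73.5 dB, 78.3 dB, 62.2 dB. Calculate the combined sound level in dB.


Formula: L_total = 10 * log10( sum(10^(Li/10)) )
  Source 1: 10^(73.5/10) = 22387211.3857
  Source 2: 10^(78.3/10) = 67608297.5392
  Source 3: 10^(62.2/10) = 1659586.9074
Sum of linear values = 91655095.8323
L_total = 10 * log10(91655095.8323) = 79.62

79.62 dB


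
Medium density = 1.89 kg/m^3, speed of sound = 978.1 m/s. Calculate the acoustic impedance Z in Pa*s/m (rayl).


Given values:
  rho = 1.89 kg/m^3
  c = 978.1 m/s
Formula: Z = rho * c
Z = 1.89 * 978.1
Z = 1848.61

1848.61 rayl


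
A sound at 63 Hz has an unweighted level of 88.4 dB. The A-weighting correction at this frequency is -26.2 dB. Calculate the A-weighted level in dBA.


Given values:
  SPL = 88.4 dB
  A-weighting at 63 Hz = -26.2 dB
Formula: L_A = SPL + A_weight
L_A = 88.4 + (-26.2)
L_A = 62.2

62.2 dBA


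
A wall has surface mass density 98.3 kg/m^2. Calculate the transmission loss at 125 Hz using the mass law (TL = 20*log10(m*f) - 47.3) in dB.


Given values:
  m = 98.3 kg/m^2, f = 125 Hz
Formula: TL = 20 * log10(m * f) - 47.3
Compute m * f = 98.3 * 125 = 12287.5
Compute log10(12287.5) = 4.089464
Compute 20 * 4.089464 = 81.7893
TL = 81.7893 - 47.3 = 34.49

34.49 dB


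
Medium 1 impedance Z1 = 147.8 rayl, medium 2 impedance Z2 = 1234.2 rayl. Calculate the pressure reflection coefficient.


Given values:
  Z1 = 147.8 rayl, Z2 = 1234.2 rayl
Formula: R = (Z2 - Z1) / (Z2 + Z1)
Numerator: Z2 - Z1 = 1234.2 - 147.8 = 1086.4
Denominator: Z2 + Z1 = 1234.2 + 147.8 = 1382.0
R = 1086.4 / 1382.0 = 0.7861

0.7861


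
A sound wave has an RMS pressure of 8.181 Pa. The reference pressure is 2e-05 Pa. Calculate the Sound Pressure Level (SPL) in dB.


Given values:
  p = 8.181 Pa
  p_ref = 2e-05 Pa
Formula: SPL = 20 * log10(p / p_ref)
Compute ratio: p / p_ref = 8.181 / 2e-05 = 409050
Compute log10: log10(409050) = 5.611776
Multiply: SPL = 20 * 5.611776 = 112.24

112.24 dB


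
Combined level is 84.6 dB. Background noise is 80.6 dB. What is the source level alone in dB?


Given values:
  L_total = 84.6 dB, L_bg = 80.6 dB
Formula: L_source = 10 * log10(10^(L_total/10) - 10^(L_bg/10))
Convert to linear:
  10^(84.6/10) = 288403150.3127
  10^(80.6/10) = 114815362.1497
Difference: 288403150.3127 - 114815362.1497 = 173587788.163
L_source = 10 * log10(173587788.163) = 82.4

82.4 dB


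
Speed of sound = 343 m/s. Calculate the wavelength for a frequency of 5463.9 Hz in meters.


Given values:
  c = 343 m/s, f = 5463.9 Hz
Formula: lambda = c / f
lambda = 343 / 5463.9
lambda = 0.0628

0.0628 m


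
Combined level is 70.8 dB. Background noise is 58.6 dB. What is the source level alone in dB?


Given values:
  L_total = 70.8 dB, L_bg = 58.6 dB
Formula: L_source = 10 * log10(10^(L_total/10) - 10^(L_bg/10))
Convert to linear:
  10^(70.8/10) = 12022644.3462
  10^(58.6/10) = 724435.9601
Difference: 12022644.3462 - 724435.9601 = 11298208.3861
L_source = 10 * log10(11298208.3861) = 70.53

70.53 dB
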